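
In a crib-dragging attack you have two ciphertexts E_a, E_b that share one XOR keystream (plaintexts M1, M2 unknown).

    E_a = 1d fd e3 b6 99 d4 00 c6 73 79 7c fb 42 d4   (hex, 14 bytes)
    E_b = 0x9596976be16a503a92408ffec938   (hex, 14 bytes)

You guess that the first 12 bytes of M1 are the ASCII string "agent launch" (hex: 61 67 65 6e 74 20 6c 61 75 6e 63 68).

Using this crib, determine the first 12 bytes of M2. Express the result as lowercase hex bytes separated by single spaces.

First, E_a ⊕ E_b = (M1 ⊕ K) ⊕ (M2 ⊕ K) = M1 ⊕ M2, so the key drops out. Then M2 = (M1 ⊕ M2) ⊕ M1 over the first 12 bytes.
byte 0: (1d XOR 95) XOR 61 = 88 XOR 61 = e9
byte 1: (fd XOR 96) XOR 67 = 6b XOR 67 = 0c
byte 2: (e3 XOR 97) XOR 65 = 74 XOR 65 = 11
byte 3: (b6 XOR 6b) XOR 6e = dd XOR 6e = b3
byte 4: (99 XOR e1) XOR 74 = 78 XOR 74 = 0c
byte 5: (d4 XOR 6a) XOR 20 = be XOR 20 = 9e
byte 6: (00 XOR 50) XOR 6c = 50 XOR 6c = 3c
byte 7: (c6 XOR 3a) XOR 61 = fc XOR 61 = 9d
byte 8: (73 XOR 92) XOR 75 = e1 XOR 75 = 94
byte 9: (79 XOR 40) XOR 6e = 39 XOR 6e = 57
byte 10: (7c XOR 8f) XOR 63 = f3 XOR 63 = 90
byte 11: (fb XOR fe) XOR 68 = 05 XOR 68 = 6d

e9 0c 11 b3 0c 9e 3c 9d 94 57 90 6d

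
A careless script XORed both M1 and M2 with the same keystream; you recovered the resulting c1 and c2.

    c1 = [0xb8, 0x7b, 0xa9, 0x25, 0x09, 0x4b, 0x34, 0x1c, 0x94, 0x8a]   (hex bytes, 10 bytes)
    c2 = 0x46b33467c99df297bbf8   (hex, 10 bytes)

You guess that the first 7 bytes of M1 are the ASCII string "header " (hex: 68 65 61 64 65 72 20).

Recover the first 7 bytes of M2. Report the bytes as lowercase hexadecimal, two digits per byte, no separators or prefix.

First, c1 ⊕ c2 = (M1 ⊕ K) ⊕ (M2 ⊕ K) = M1 ⊕ M2, so the key drops out. Then M2 = (M1 ⊕ M2) ⊕ M1 over the first 7 bytes.
byte 0: (b8 XOR 46) XOR 68 = fe XOR 68 = 96
byte 1: (7b XOR b3) XOR 65 = c8 XOR 65 = ad
byte 2: (a9 XOR 34) XOR 61 = 9d XOR 61 = fc
byte 3: (25 XOR 67) XOR 64 = 42 XOR 64 = 26
byte 4: (09 XOR c9) XOR 65 = c0 XOR 65 = a5
byte 5: (4b XOR 9d) XOR 72 = d6 XOR 72 = a4
byte 6: (34 XOR f2) XOR 20 = c6 XOR 20 = e6

96adfc26a5a4e6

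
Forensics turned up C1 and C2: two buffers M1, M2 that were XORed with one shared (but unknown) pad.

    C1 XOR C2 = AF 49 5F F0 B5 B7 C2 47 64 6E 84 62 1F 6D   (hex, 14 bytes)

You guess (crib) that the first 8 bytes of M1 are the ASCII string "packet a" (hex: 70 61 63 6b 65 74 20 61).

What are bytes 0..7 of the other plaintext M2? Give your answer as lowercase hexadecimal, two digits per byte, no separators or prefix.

df283c9bd0c3e226

Since C1 ⊕ C2 = M1 ⊕ M2, XORing with the guessed M1 bytes yields the corresponding M2 bytes: M2 = (C1 ⊕ C2) ⊕ M1.
10101111 XOR 01110000 = 11011111
01001001 XOR 01100001 = 00101000
01011111 XOR 01100011 = 00111100
11110000 XOR 01101011 = 10011011
10110101 XOR 01100101 = 11010000
10110111 XOR 01110100 = 11000011
11000010 XOR 00100000 = 11100010
01000111 XOR 01100001 = 00100110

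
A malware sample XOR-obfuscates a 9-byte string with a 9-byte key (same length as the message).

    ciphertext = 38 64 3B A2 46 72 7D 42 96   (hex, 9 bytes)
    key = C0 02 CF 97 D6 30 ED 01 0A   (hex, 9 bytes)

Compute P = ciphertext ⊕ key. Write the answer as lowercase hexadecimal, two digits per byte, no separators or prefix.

f866f435904290439c

XOR is its own inverse, so applying the key byte-wise gives the result directly.
38 xor c0 = f8
64 xor 02 = 66
3b xor cf = f4
a2 xor 97 = 35
46 xor d6 = 90
72 xor 30 = 42
7d xor ed = 90
42 xor 01 = 43
96 xor 0a = 9c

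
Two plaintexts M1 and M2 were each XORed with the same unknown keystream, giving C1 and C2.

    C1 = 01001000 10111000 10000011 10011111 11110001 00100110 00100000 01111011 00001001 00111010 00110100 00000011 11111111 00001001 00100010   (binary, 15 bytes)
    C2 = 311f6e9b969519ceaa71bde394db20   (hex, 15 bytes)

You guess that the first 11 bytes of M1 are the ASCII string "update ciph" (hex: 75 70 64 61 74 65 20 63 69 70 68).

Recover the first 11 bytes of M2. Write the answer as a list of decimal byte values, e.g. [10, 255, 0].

[12, 215, 137, 101, 19, 214, 25, 214, 202, 59, 225]

First, C1 ⊕ C2 = (M1 ⊕ K) ⊕ (M2 ⊕ K) = M1 ⊕ M2, so the key drops out. Then M2 = (M1 ⊕ M2) ⊕ M1 over the first 11 bytes.
byte 0: (48 XOR 31) XOR 75 = 79 XOR 75 = 0c
byte 1: (b8 XOR 1f) XOR 70 = a7 XOR 70 = d7
byte 2: (83 XOR 6e) XOR 64 = ed XOR 64 = 89
byte 3: (9f XOR 9b) XOR 61 = 04 XOR 61 = 65
byte 4: (f1 XOR 96) XOR 74 = 67 XOR 74 = 13
byte 5: (26 XOR 95) XOR 65 = b3 XOR 65 = d6
byte 6: (20 XOR 19) XOR 20 = 39 XOR 20 = 19
byte 7: (7b XOR ce) XOR 63 = b5 XOR 63 = d6
byte 8: (09 XOR aa) XOR 69 = a3 XOR 69 = ca
byte 9: (3a XOR 71) XOR 70 = 4b XOR 70 = 3b
byte 10: (34 XOR bd) XOR 68 = 89 XOR 68 = e1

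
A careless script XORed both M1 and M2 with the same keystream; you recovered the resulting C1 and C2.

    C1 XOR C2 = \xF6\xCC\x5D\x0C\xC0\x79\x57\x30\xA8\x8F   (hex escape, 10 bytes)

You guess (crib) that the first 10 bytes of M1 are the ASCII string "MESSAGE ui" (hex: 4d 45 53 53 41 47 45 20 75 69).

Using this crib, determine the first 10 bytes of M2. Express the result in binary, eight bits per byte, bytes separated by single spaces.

Since C1 ⊕ C2 = M1 ⊕ M2, XORing with the guessed M1 bytes yields the corresponding M2 bytes: M2 = (C1 ⊕ C2) ⊕ M1.
11110110 xor 01001101 = 10111011
11001100 xor 01000101 = 10001001
01011101 xor 01010011 = 00001110
00001100 xor 01010011 = 01011111
11000000 xor 01000001 = 10000001
01111001 xor 01000111 = 00111110
01010111 xor 01000101 = 00010010
00110000 xor 00100000 = 00010000
10101000 xor 01110101 = 11011101
10001111 xor 01101001 = 11100110

10111011 10001001 00001110 01011111 10000001 00111110 00010010 00010000 11011101 11100110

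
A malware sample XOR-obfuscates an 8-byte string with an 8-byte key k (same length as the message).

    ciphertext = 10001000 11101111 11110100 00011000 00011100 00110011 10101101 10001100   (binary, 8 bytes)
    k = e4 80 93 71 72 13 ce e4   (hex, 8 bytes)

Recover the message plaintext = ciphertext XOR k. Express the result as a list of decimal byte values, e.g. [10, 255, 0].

[108, 111, 103, 105, 110, 32, 99, 104]

byte 0: 88 XOR e4 = 6c
byte 1: ef XOR 80 = 6f
byte 2: f4 XOR 93 = 67
byte 3: 18 XOR 71 = 69
byte 4: 1c XOR 72 = 6e
byte 5: 33 XOR 13 = 20
byte 6: ad XOR ce = 63
byte 7: 8c XOR e4 = 68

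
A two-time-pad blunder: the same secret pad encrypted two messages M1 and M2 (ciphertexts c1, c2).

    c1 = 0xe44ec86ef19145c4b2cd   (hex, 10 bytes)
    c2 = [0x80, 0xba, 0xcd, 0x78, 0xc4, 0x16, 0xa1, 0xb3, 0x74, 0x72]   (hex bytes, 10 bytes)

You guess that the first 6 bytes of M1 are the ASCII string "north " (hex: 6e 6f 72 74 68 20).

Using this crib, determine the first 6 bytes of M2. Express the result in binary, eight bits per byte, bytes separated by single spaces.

First, c1 ⊕ c2 = (M1 ⊕ K) ⊕ (M2 ⊕ K) = M1 ⊕ M2, so the key drops out. Then M2 = (M1 ⊕ M2) ⊕ M1 over the first 6 bytes.
byte 0: (e4 XOR 80) XOR 6e = 64 XOR 6e = 0a
byte 1: (4e XOR ba) XOR 6f = f4 XOR 6f = 9b
byte 2: (c8 XOR cd) XOR 72 = 05 XOR 72 = 77
byte 3: (6e XOR 78) XOR 74 = 16 XOR 74 = 62
byte 4: (f1 XOR c4) XOR 68 = 35 XOR 68 = 5d
byte 5: (91 XOR 16) XOR 20 = 87 XOR 20 = a7

00001010 10011011 01110111 01100010 01011101 10100111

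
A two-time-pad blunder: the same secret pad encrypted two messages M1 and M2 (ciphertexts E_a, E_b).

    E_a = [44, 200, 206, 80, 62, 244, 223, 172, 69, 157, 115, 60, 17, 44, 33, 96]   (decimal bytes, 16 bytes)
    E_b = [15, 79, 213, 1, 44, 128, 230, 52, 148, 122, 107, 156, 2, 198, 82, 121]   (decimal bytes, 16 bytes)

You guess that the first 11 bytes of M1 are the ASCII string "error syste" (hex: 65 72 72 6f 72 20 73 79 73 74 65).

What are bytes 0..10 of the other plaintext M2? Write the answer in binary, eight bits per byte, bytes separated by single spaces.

First, E_a ⊕ E_b = (M1 ⊕ K) ⊕ (M2 ⊕ K) = M1 ⊕ M2, so the key drops out. Then M2 = (M1 ⊕ M2) ⊕ M1 over the first 11 bytes.
byte 0: (2c xor 0f) xor 65 = 23 xor 65 = 46
byte 1: (c8 xor 4f) xor 72 = 87 xor 72 = f5
byte 2: (ce xor d5) xor 72 = 1b xor 72 = 69
byte 3: (50 xor 01) xor 6f = 51 xor 6f = 3e
byte 4: (3e xor 2c) xor 72 = 12 xor 72 = 60
byte 5: (f4 xor 80) xor 20 = 74 xor 20 = 54
byte 6: (df xor e6) xor 73 = 39 xor 73 = 4a
byte 7: (ac xor 34) xor 79 = 98 xor 79 = e1
byte 8: (45 xor 94) xor 73 = d1 xor 73 = a2
byte 9: (9d xor 7a) xor 74 = e7 xor 74 = 93
byte 10: (73 xor 6b) xor 65 = 18 xor 65 = 7d

01000110 11110101 01101001 00111110 01100000 01010100 01001010 11100001 10100010 10010011 01111101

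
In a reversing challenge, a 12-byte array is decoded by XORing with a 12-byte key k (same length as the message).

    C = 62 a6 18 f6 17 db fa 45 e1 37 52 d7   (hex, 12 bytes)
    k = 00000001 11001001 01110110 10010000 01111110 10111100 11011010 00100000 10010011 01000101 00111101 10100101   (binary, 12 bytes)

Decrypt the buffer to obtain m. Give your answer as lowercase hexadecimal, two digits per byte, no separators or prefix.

636f6e666967206572726f72

byte 0: 62 ^ 01 = 63
byte 1: a6 ^ c9 = 6f
byte 2: 18 ^ 76 = 6e
byte 3: f6 ^ 90 = 66
byte 4: 17 ^ 7e = 69
byte 5: db ^ bc = 67
byte 6: fa ^ da = 20
byte 7: 45 ^ 20 = 65
byte 8: e1 ^ 93 = 72
byte 9: 37 ^ 45 = 72
byte 10: 52 ^ 3d = 6f
byte 11: d7 ^ a5 = 72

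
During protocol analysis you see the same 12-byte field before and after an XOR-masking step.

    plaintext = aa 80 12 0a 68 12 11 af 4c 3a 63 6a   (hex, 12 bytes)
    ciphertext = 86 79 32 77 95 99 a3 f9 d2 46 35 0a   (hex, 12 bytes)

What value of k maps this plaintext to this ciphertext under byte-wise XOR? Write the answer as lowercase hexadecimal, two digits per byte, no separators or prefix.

Since ciphertext = plaintext ⊕ k, XORing both sides with plaintext gives k = plaintext ⊕ ciphertext.
aa XOR 86 = 2c
80 XOR 79 = f9
12 XOR 32 = 20
0a XOR 77 = 7d
68 XOR 95 = fd
12 XOR 99 = 8b
11 XOR a3 = b2
af XOR f9 = 56
4c XOR d2 = 9e
3a XOR 46 = 7c
63 XOR 35 = 56
6a XOR 0a = 60

2cf9207dfd8bb2569e7c5660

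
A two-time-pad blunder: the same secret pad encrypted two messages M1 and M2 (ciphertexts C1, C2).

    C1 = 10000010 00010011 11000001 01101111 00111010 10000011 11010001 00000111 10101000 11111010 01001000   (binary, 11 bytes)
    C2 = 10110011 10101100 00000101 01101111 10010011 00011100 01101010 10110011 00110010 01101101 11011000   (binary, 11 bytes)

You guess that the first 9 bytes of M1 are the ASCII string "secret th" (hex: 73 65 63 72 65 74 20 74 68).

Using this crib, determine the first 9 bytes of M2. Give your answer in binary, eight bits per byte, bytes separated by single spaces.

01000010 11011010 10100111 01110010 11001100 11101011 10011011 11000000 11110010

First, C1 ⊕ C2 = (M1 ⊕ K) ⊕ (M2 ⊕ K) = M1 ⊕ M2, so the key drops out. Then M2 = (M1 ⊕ M2) ⊕ M1 over the first 9 bytes.
byte 0: (82 xor b3) xor 73 = 31 xor 73 = 42
byte 1: (13 xor ac) xor 65 = bf xor 65 = da
byte 2: (c1 xor 05) xor 63 = c4 xor 63 = a7
byte 3: (6f xor 6f) xor 72 = 00 xor 72 = 72
byte 4: (3a xor 93) xor 65 = a9 xor 65 = cc
byte 5: (83 xor 1c) xor 74 = 9f xor 74 = eb
byte 6: (d1 xor 6a) xor 20 = bb xor 20 = 9b
byte 7: (07 xor b3) xor 74 = b4 xor 74 = c0
byte 8: (a8 xor 32) xor 68 = 9a xor 68 = f2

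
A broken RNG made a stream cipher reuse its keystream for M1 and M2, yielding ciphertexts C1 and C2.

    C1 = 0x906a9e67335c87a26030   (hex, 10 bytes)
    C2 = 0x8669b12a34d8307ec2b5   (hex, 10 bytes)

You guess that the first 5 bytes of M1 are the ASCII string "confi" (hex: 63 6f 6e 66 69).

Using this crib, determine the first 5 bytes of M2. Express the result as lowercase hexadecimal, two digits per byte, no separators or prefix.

First, C1 ⊕ C2 = (M1 ⊕ K) ⊕ (M2 ⊕ K) = M1 ⊕ M2, so the key drops out. Then M2 = (M1 ⊕ M2) ⊕ M1 over the first 5 bytes.
byte 0: (90 ^ 86) ^ 63 = 16 ^ 63 = 75
byte 1: (6a ^ 69) ^ 6f = 03 ^ 6f = 6c
byte 2: (9e ^ b1) ^ 6e = 2f ^ 6e = 41
byte 3: (67 ^ 2a) ^ 66 = 4d ^ 66 = 2b
byte 4: (33 ^ 34) ^ 69 = 07 ^ 69 = 6e

756c412b6e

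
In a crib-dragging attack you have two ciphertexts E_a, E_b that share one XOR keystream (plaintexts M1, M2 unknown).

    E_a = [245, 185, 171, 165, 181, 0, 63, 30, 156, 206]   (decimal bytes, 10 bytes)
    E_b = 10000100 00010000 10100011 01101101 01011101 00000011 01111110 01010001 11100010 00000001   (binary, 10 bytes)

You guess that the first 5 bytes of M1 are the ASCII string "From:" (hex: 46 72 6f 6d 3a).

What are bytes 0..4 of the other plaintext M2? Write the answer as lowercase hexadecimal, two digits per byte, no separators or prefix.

37db67a5d2

First, E_a ⊕ E_b = (M1 ⊕ K) ⊕ (M2 ⊕ K) = M1 ⊕ M2, so the key drops out. Then M2 = (M1 ⊕ M2) ⊕ M1 over the first 5 bytes.
byte 0: (f5 ⊕ 84) ⊕ 46 = 71 ⊕ 46 = 37
byte 1: (b9 ⊕ 10) ⊕ 72 = a9 ⊕ 72 = db
byte 2: (ab ⊕ a3) ⊕ 6f = 08 ⊕ 6f = 67
byte 3: (a5 ⊕ 6d) ⊕ 6d = c8 ⊕ 6d = a5
byte 4: (b5 ⊕ 5d) ⊕ 3a = e8 ⊕ 3a = d2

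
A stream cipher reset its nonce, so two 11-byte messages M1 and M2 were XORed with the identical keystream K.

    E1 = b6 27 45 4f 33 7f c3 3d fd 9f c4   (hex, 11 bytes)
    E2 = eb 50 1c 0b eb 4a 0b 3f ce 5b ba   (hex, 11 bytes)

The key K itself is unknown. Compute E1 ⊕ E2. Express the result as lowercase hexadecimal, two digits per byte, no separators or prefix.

E1 ⊕ E2 = (M1 ⊕ K) ⊕ (M2 ⊕ K) = M1 ⊕ M2 — the shared key cancels under XOR.
182 XOR 235 =  93
 39 XOR  80 = 119
 69 XOR  28 =  89
 79 XOR  11 =  68
 51 XOR 235 = 216
127 XOR  74 =  53
195 XOR  11 = 200
 61 XOR  63 =   2
253 XOR 206 =  51
159 XOR  91 = 196
196 XOR 186 = 126

5d775944d835c80233c47e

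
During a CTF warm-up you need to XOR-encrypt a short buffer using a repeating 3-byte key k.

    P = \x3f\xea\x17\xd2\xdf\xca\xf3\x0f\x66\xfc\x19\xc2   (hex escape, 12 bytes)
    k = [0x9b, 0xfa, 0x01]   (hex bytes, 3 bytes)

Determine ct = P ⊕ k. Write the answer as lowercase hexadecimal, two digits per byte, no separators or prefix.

a410164925cb68f56767e3c3

The 3-byte key repeats, so the effective keystream is 9b fa 01 9b fa 01 9b fa 01 9b fa 01.
byte 0: 3f ⊕ 9b = a4
byte 1: ea ⊕ fa = 10
byte 2: 17 ⊕ 01 = 16
byte 3: d2 ⊕ 9b = 49
byte 4: df ⊕ fa = 25
byte 5: ca ⊕ 01 = cb
byte 6: f3 ⊕ 9b = 68
byte 7: 0f ⊕ fa = f5
byte 8: 66 ⊕ 01 = 67
byte 9: fc ⊕ 9b = 67
byte 10: 19 ⊕ fa = e3
byte 11: c2 ⊕ 01 = c3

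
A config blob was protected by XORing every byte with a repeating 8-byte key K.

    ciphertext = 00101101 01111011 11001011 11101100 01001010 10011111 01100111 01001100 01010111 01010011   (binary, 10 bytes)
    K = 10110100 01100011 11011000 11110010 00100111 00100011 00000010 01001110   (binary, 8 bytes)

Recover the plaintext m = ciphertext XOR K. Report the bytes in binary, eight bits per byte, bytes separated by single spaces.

10011001 00011000 00010011 00011110 01101101 10111100 01100101 00000010 11100011 00110000

The 8-byte key repeats, so the effective keystream is b4 63 d8 f2 27 23 02 4e b4 63.
byte 0: 2d ⊕ b4 = 99
byte 1: 7b ⊕ 63 = 18
byte 2: cb ⊕ d8 = 13
byte 3: ec ⊕ f2 = 1e
byte 4: 4a ⊕ 27 = 6d
byte 5: 9f ⊕ 23 = bc
byte 6: 67 ⊕ 02 = 65
byte 7: 4c ⊕ 4e = 02
byte 8: 57 ⊕ b4 = e3
byte 9: 53 ⊕ 63 = 30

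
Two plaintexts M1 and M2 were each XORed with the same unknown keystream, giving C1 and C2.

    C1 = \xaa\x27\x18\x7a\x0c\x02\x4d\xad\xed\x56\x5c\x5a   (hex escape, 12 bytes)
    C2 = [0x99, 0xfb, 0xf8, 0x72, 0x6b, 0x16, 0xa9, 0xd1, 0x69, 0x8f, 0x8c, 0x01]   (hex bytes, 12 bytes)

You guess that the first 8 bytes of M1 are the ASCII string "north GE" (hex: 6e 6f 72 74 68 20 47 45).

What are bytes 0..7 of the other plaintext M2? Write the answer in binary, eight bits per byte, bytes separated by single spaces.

First, C1 ⊕ C2 = (M1 ⊕ K) ⊕ (M2 ⊕ K) = M1 ⊕ M2, so the key drops out. Then M2 = (M1 ⊕ M2) ⊕ M1 over the first 8 bytes.
byte 0: (aa ⊕ 99) ⊕ 6e = 33 ⊕ 6e = 5d
byte 1: (27 ⊕ fb) ⊕ 6f = dc ⊕ 6f = b3
byte 2: (18 ⊕ f8) ⊕ 72 = e0 ⊕ 72 = 92
byte 3: (7a ⊕ 72) ⊕ 74 = 08 ⊕ 74 = 7c
byte 4: (0c ⊕ 6b) ⊕ 68 = 67 ⊕ 68 = 0f
byte 5: (02 ⊕ 16) ⊕ 20 = 14 ⊕ 20 = 34
byte 6: (4d ⊕ a9) ⊕ 47 = e4 ⊕ 47 = a3
byte 7: (ad ⊕ d1) ⊕ 45 = 7c ⊕ 45 = 39

01011101 10110011 10010010 01111100 00001111 00110100 10100011 00111001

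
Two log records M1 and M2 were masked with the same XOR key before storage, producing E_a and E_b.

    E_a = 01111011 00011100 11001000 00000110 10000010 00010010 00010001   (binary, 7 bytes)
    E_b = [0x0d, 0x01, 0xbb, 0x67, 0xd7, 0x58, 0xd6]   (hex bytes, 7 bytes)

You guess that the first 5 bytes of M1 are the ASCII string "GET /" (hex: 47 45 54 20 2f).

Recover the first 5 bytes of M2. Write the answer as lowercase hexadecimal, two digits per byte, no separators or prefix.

First, E_a ⊕ E_b = (M1 ⊕ K) ⊕ (M2 ⊕ K) = M1 ⊕ M2, so the key drops out. Then M2 = (M1 ⊕ M2) ⊕ M1 over the first 5 bytes.
byte 0: (7b xor 0d) xor 47 = 76 xor 47 = 31
byte 1: (1c xor 01) xor 45 = 1d xor 45 = 58
byte 2: (c8 xor bb) xor 54 = 73 xor 54 = 27
byte 3: (06 xor 67) xor 20 = 61 xor 20 = 41
byte 4: (82 xor d7) xor 2f = 55 xor 2f = 7a

315827417a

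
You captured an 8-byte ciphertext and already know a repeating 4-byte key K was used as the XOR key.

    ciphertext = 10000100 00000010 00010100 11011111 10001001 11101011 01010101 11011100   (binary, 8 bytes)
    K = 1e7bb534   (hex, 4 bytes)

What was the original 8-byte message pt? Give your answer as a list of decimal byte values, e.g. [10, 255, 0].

The 4-byte key repeats, so the effective keystream is 1e 7b b5 34 1e 7b b5 34.
byte 0: 10000100 ^ 00011110 = 10011010
byte 1: 00000010 ^ 01111011 = 01111001
byte 2: 00010100 ^ 10110101 = 10100001
byte 3: 11011111 ^ 00110100 = 11101011
byte 4: 10001001 ^ 00011110 = 10010111
byte 5: 11101011 ^ 01111011 = 10010000
byte 6: 01010101 ^ 10110101 = 11100000
byte 7: 11011100 ^ 00110100 = 11101000

[154, 121, 161, 235, 151, 144, 224, 232]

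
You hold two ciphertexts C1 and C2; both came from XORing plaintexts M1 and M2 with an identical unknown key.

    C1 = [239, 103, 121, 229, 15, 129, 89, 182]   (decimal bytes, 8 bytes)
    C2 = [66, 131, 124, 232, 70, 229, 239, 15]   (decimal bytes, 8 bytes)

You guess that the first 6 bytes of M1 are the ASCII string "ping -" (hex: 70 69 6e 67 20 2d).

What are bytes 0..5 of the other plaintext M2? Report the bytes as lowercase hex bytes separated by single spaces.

dd 8d 6b 6a 69 49

First, C1 ⊕ C2 = (M1 ⊕ K) ⊕ (M2 ⊕ K) = M1 ⊕ M2, so the key drops out. Then M2 = (M1 ⊕ M2) ⊕ M1 over the first 6 bytes.
byte 0: (ef xor 42) xor 70 = ad xor 70 = dd
byte 1: (67 xor 83) xor 69 = e4 xor 69 = 8d
byte 2: (79 xor 7c) xor 6e = 05 xor 6e = 6b
byte 3: (e5 xor e8) xor 67 = 0d xor 67 = 6a
byte 4: (0f xor 46) xor 20 = 49 xor 20 = 69
byte 5: (81 xor e5) xor 2d = 64 xor 2d = 49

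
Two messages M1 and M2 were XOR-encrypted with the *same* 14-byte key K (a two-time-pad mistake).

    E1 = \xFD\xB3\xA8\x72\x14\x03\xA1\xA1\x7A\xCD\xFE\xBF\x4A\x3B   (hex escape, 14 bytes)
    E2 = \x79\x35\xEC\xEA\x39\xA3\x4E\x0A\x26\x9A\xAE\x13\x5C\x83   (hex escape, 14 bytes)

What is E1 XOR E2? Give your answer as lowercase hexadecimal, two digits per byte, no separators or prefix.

E1 ⊕ E2 = (M1 ⊕ K) ⊕ (M2 ⊕ K) = M1 ⊕ M2 — the shared key cancels under XOR.
fd ⊕ 79 = 84
b3 ⊕ 35 = 86
a8 ⊕ ec = 44
72 ⊕ ea = 98
14 ⊕ 39 = 2d
03 ⊕ a3 = a0
a1 ⊕ 4e = ef
a1 ⊕ 0a = ab
7a ⊕ 26 = 5c
cd ⊕ 9a = 57
fe ⊕ ae = 50
bf ⊕ 13 = ac
4a ⊕ 5c = 16
3b ⊕ 83 = b8

848644982da0efab5c5750ac16b8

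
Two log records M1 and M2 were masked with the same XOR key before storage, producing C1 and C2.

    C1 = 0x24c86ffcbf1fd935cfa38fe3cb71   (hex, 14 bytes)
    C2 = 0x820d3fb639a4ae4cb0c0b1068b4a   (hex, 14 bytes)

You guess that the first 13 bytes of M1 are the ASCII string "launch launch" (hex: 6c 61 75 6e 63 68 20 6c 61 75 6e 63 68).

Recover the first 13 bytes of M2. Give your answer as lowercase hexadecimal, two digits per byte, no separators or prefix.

First, C1 ⊕ C2 = (M1 ⊕ K) ⊕ (M2 ⊕ K) = M1 ⊕ M2, so the key drops out. Then M2 = (M1 ⊕ M2) ⊕ M1 over the first 13 bytes.
byte 0: (24 ^ 82) ^ 6c = a6 ^ 6c = ca
byte 1: (c8 ^ 0d) ^ 61 = c5 ^ 61 = a4
byte 2: (6f ^ 3f) ^ 75 = 50 ^ 75 = 25
byte 3: (fc ^ b6) ^ 6e = 4a ^ 6e = 24
byte 4: (bf ^ 39) ^ 63 = 86 ^ 63 = e5
byte 5: (1f ^ a4) ^ 68 = bb ^ 68 = d3
byte 6: (d9 ^ ae) ^ 20 = 77 ^ 20 = 57
byte 7: (35 ^ 4c) ^ 6c = 79 ^ 6c = 15
byte 8: (cf ^ b0) ^ 61 = 7f ^ 61 = 1e
byte 9: (a3 ^ c0) ^ 75 = 63 ^ 75 = 16
byte 10: (8f ^ b1) ^ 6e = 3e ^ 6e = 50
byte 11: (e3 ^ 06) ^ 63 = e5 ^ 63 = 86
byte 12: (cb ^ 8b) ^ 68 = 40 ^ 68 = 28

caa42524e5d357151e16508628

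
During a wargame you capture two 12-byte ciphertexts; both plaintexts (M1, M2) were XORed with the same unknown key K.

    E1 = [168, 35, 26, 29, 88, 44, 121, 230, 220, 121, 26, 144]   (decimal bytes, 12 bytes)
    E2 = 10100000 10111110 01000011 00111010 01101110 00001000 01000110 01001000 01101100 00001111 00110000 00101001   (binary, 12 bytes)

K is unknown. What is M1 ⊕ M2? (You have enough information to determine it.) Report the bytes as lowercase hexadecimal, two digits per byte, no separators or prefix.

E1 ⊕ E2 = (M1 ⊕ K) ⊕ (M2 ⊕ K) = M1 ⊕ M2 — the shared key cancels under XOR.
10101000 XOR 10100000 = 00001000
00100011 XOR 10111110 = 10011101
00011010 XOR 01000011 = 01011001
00011101 XOR 00111010 = 00100111
01011000 XOR 01101110 = 00110110
00101100 XOR 00001000 = 00100100
01111001 XOR 01000110 = 00111111
11100110 XOR 01001000 = 10101110
11011100 XOR 01101100 = 10110000
01111001 XOR 00001111 = 01110110
00011010 XOR 00110000 = 00101010
10010000 XOR 00101001 = 10111001

089d592736243faeb0762ab9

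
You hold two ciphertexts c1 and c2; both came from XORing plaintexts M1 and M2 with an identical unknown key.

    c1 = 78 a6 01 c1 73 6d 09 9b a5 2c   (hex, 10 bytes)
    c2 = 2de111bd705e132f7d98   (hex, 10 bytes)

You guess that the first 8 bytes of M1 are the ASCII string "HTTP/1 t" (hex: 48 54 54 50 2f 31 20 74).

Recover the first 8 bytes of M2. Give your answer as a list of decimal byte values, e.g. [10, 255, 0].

First, c1 ⊕ c2 = (M1 ⊕ K) ⊕ (M2 ⊕ K) = M1 ⊕ M2, so the key drops out. Then M2 = (M1 ⊕ M2) ⊕ M1 over the first 8 bytes.
byte 0: (78 ⊕ 2d) ⊕ 48 = 55 ⊕ 48 = 1d
byte 1: (a6 ⊕ e1) ⊕ 54 = 47 ⊕ 54 = 13
byte 2: (01 ⊕ 11) ⊕ 54 = 10 ⊕ 54 = 44
byte 3: (c1 ⊕ bd) ⊕ 50 = 7c ⊕ 50 = 2c
byte 4: (73 ⊕ 70) ⊕ 2f = 03 ⊕ 2f = 2c
byte 5: (6d ⊕ 5e) ⊕ 31 = 33 ⊕ 31 = 02
byte 6: (09 ⊕ 13) ⊕ 20 = 1a ⊕ 20 = 3a
byte 7: (9b ⊕ 2f) ⊕ 74 = b4 ⊕ 74 = c0

[29, 19, 68, 44, 44, 2, 58, 192]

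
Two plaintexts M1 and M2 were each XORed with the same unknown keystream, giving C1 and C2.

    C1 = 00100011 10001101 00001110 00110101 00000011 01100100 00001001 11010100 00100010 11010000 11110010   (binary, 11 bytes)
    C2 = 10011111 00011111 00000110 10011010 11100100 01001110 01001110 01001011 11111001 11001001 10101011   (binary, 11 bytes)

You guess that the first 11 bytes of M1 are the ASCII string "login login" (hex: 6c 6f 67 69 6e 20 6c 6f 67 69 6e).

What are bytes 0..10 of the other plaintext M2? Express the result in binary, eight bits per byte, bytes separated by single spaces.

11010000 11111101 01101111 11000110 10001001 00001010 00101011 11110000 10111100 01110000 00110111

First, C1 ⊕ C2 = (M1 ⊕ K) ⊕ (M2 ⊕ K) = M1 ⊕ M2, so the key drops out. Then M2 = (M1 ⊕ M2) ⊕ M1 over the first 11 bytes.
byte 0: (23 XOR 9f) XOR 6c = bc XOR 6c = d0
byte 1: (8d XOR 1f) XOR 6f = 92 XOR 6f = fd
byte 2: (0e XOR 06) XOR 67 = 08 XOR 67 = 6f
byte 3: (35 XOR 9a) XOR 69 = af XOR 69 = c6
byte 4: (03 XOR e4) XOR 6e = e7 XOR 6e = 89
byte 5: (64 XOR 4e) XOR 20 = 2a XOR 20 = 0a
byte 6: (09 XOR 4e) XOR 6c = 47 XOR 6c = 2b
byte 7: (d4 XOR 4b) XOR 6f = 9f XOR 6f = f0
byte 8: (22 XOR f9) XOR 67 = db XOR 67 = bc
byte 9: (d0 XOR c9) XOR 69 = 19 XOR 69 = 70
byte 10: (f2 XOR ab) XOR 6e = 59 XOR 6e = 37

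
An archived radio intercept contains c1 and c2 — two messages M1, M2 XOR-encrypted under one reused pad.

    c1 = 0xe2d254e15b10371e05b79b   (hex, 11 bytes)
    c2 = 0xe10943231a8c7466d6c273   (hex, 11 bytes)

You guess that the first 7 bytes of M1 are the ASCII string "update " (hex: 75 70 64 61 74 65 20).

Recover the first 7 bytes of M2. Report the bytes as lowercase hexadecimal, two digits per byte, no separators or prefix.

First, c1 ⊕ c2 = (M1 ⊕ K) ⊕ (M2 ⊕ K) = M1 ⊕ M2, so the key drops out. Then M2 = (M1 ⊕ M2) ⊕ M1 over the first 7 bytes.
byte 0: (e2 ^ e1) ^ 75 = 03 ^ 75 = 76
byte 1: (d2 ^ 09) ^ 70 = db ^ 70 = ab
byte 2: (54 ^ 43) ^ 64 = 17 ^ 64 = 73
byte 3: (e1 ^ 23) ^ 61 = c2 ^ 61 = a3
byte 4: (5b ^ 1a) ^ 74 = 41 ^ 74 = 35
byte 5: (10 ^ 8c) ^ 65 = 9c ^ 65 = f9
byte 6: (37 ^ 74) ^ 20 = 43 ^ 20 = 63

76ab73a335f963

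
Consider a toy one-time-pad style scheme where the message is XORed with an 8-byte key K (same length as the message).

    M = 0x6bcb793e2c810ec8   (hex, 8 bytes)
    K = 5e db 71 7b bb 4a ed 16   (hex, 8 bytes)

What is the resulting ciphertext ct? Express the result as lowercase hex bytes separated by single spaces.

35 10 08 45 97 cb e3 de

6b ^ 5e = 35
cb ^ db = 10
79 ^ 71 = 08
3e ^ 7b = 45
2c ^ bb = 97
81 ^ 4a = cb
0e ^ ed = e3
c8 ^ 16 = de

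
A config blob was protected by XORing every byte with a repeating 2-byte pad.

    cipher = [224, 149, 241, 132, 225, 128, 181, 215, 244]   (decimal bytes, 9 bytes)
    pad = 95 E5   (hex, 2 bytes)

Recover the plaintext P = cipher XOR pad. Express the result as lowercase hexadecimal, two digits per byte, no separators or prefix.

The 2-byte key repeats, so the effective keystream is 95 e5 95 e5 95 e5 95 e5 95.
byte 0: e0 XOR 95 = 75
byte 1: 95 XOR e5 = 70
byte 2: f1 XOR 95 = 64
byte 3: 84 XOR e5 = 61
byte 4: e1 XOR 95 = 74
byte 5: 80 XOR e5 = 65
byte 6: b5 XOR 95 = 20
byte 7: d7 XOR e5 = 32
byte 8: f4 XOR 95 = 61

757064617465203261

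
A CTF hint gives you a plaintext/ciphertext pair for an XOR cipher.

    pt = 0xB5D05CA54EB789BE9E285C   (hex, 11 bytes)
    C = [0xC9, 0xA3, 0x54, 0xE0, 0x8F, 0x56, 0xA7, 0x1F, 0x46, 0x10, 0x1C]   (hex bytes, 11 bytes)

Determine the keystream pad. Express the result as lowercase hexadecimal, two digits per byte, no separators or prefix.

7c730845c1e12ea1d83840

Since C = pt ⊕ pad, XORing both sides with pt gives pad = pt ⊕ C.
b5 ^ c9 = 7c
d0 ^ a3 = 73
5c ^ 54 = 08
a5 ^ e0 = 45
4e ^ 8f = c1
b7 ^ 56 = e1
89 ^ a7 = 2e
be ^ 1f = a1
9e ^ 46 = d8
28 ^ 10 = 38
5c ^ 1c = 40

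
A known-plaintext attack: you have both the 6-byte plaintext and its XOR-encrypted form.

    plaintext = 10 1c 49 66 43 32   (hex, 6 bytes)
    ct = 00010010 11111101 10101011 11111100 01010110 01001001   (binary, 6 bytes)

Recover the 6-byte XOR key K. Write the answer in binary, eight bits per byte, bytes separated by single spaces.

00000010 11100001 11100010 10011010 00010101 01111011

Since ct = plaintext ⊕ K, XORing both sides with plaintext gives K = plaintext ⊕ ct.
10 ⊕ 12 = 02
1c ⊕ fd = e1
49 ⊕ ab = e2
66 ⊕ fc = 9a
43 ⊕ 56 = 15
32 ⊕ 49 = 7b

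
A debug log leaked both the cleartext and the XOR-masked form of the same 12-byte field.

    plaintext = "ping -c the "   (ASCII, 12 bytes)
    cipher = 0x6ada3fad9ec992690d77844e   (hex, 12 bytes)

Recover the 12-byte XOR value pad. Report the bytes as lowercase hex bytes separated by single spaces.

1a b3 51 ca be e4 f1 49 79 1f e1 6e

Since cipher = plaintext ⊕ pad, XORing both sides with plaintext gives pad = plaintext ⊕ cipher.
byte 0: 70 ^ 6a = 1a
byte 1: 69 ^ da = b3
byte 2: 6e ^ 3f = 51
byte 3: 67 ^ ad = ca
byte 4: 20 ^ 9e = be
byte 5: 2d ^ c9 = e4
byte 6: 63 ^ 92 = f1
byte 7: 20 ^ 69 = 49
byte 8: 74 ^ 0d = 79
byte 9: 68 ^ 77 = 1f
byte 10: 65 ^ 84 = e1
byte 11: 20 ^ 4e = 6e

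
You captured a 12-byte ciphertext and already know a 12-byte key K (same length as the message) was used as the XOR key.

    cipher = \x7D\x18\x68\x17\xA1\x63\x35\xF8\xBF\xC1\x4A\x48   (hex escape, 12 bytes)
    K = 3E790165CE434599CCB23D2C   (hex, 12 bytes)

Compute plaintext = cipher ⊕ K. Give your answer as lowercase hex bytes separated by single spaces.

XOR is its own inverse, so applying the key byte-wise gives the result directly.
7d XOR 3e = 43
18 XOR 79 = 61
68 XOR 01 = 69
17 XOR 65 = 72
a1 XOR ce = 6f
63 XOR 43 = 20
35 XOR 45 = 70
f8 XOR 99 = 61
bf XOR cc = 73
c1 XOR b2 = 73
4a XOR 3d = 77
48 XOR 2c = 64

43 61 69 72 6f 20 70 61 73 73 77 64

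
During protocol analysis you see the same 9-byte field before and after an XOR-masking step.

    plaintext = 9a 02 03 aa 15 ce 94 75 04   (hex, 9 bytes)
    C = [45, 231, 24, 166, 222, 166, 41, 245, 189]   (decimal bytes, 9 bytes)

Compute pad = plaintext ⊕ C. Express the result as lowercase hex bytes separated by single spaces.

b7 e5 1b 0c cb 68 bd 80 b9

Since C = plaintext ⊕ pad, XORing both sides with plaintext gives pad = plaintext ⊕ C.
9a ⊕ 2d = b7
02 ⊕ e7 = e5
03 ⊕ 18 = 1b
aa ⊕ a6 = 0c
15 ⊕ de = cb
ce ⊕ a6 = 68
94 ⊕ 29 = bd
75 ⊕ f5 = 80
04 ⊕ bd = b9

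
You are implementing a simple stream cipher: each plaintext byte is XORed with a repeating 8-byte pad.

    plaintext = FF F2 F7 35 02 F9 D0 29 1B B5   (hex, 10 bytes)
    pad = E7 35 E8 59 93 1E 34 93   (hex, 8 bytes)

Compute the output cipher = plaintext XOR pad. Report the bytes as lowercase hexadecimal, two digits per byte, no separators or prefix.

The 8-byte key repeats, so the effective keystream is e7 35 e8 59 93 1e 34 93 e7 35.
byte 0: 11111111 ⊕ 11100111 = 00011000
byte 1: 11110010 ⊕ 00110101 = 11000111
byte 2: 11110111 ⊕ 11101000 = 00011111
byte 3: 00110101 ⊕ 01011001 = 01101100
byte 4: 00000010 ⊕ 10010011 = 10010001
byte 5: 11111001 ⊕ 00011110 = 11100111
byte 6: 11010000 ⊕ 00110100 = 11100100
byte 7: 00101001 ⊕ 10010011 = 10111010
byte 8: 00011011 ⊕ 11100111 = 11111100
byte 9: 10110101 ⊕ 00110101 = 10000000

18c71f6c91e7e4bafc80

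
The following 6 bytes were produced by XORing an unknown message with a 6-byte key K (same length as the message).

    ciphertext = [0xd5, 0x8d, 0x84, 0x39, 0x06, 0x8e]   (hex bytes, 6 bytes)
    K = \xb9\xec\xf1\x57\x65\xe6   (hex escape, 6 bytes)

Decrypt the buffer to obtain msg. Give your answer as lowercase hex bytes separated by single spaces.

XOR is its own inverse, so applying the key byte-wise gives the result directly.
d5 xor b9 = 6c
8d xor ec = 61
84 xor f1 = 75
39 xor 57 = 6e
06 xor 65 = 63
8e xor e6 = 68

6c 61 75 6e 63 68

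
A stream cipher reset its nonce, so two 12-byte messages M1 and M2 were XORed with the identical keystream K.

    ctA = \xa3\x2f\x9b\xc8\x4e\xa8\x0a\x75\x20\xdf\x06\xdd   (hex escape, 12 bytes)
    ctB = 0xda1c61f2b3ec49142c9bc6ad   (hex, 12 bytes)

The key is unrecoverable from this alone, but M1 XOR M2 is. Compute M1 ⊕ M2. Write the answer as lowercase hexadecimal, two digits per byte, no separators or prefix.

7933fa3afd4443610c44c070

ctA ⊕ ctB = (M1 ⊕ K) ⊕ (M2 ⊕ K) = M1 ⊕ M2 — the shared key cancels under XOR.
163 xor 218 = 121
 47 xor  28 =  51
155 xor  97 = 250
200 xor 242 =  58
 78 xor 179 = 253
168 xor 236 =  68
 10 xor  73 =  67
117 xor  20 =  97
 32 xor  44 =  12
223 xor 155 =  68
  6 xor 198 = 192
221 xor 173 = 112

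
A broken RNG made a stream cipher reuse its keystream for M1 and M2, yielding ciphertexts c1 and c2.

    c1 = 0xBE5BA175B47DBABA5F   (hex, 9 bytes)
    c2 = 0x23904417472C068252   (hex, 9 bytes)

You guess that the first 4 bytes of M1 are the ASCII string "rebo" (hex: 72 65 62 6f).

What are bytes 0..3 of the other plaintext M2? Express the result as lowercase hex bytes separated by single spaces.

First, c1 ⊕ c2 = (M1 ⊕ K) ⊕ (M2 ⊕ K) = M1 ⊕ M2, so the key drops out. Then M2 = (M1 ⊕ M2) ⊕ M1 over the first 4 bytes.
byte 0: (be ⊕ 23) ⊕ 72 = 9d ⊕ 72 = ef
byte 1: (5b ⊕ 90) ⊕ 65 = cb ⊕ 65 = ae
byte 2: (a1 ⊕ 44) ⊕ 62 = e5 ⊕ 62 = 87
byte 3: (75 ⊕ 17) ⊕ 6f = 62 ⊕ 6f = 0d

ef ae 87 0d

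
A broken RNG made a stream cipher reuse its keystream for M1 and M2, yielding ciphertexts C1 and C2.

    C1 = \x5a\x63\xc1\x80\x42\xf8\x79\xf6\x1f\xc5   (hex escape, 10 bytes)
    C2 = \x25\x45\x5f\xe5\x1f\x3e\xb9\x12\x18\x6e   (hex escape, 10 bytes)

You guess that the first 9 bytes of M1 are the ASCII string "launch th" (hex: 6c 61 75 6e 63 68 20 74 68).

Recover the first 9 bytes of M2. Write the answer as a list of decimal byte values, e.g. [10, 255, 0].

First, C1 ⊕ C2 = (M1 ⊕ K) ⊕ (M2 ⊕ K) = M1 ⊕ M2, so the key drops out. Then M2 = (M1 ⊕ M2) ⊕ M1 over the first 9 bytes.
byte 0: (5a ^ 25) ^ 6c = 7f ^ 6c = 13
byte 1: (63 ^ 45) ^ 61 = 26 ^ 61 = 47
byte 2: (c1 ^ 5f) ^ 75 = 9e ^ 75 = eb
byte 3: (80 ^ e5) ^ 6e = 65 ^ 6e = 0b
byte 4: (42 ^ 1f) ^ 63 = 5d ^ 63 = 3e
byte 5: (f8 ^ 3e) ^ 68 = c6 ^ 68 = ae
byte 6: (79 ^ b9) ^ 20 = c0 ^ 20 = e0
byte 7: (f6 ^ 12) ^ 74 = e4 ^ 74 = 90
byte 8: (1f ^ 18) ^ 68 = 07 ^ 68 = 6f

[19, 71, 235, 11, 62, 174, 224, 144, 111]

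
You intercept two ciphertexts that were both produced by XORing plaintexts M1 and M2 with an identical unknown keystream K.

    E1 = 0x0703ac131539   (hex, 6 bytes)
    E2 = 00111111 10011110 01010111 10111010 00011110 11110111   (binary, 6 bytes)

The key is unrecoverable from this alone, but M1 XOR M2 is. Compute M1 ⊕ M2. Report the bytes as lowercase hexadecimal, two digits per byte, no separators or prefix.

389dfba90bce

E1 ⊕ E2 = (M1 ⊕ K) ⊕ (M2 ⊕ K) = M1 ⊕ M2 — the shared key cancels under XOR.
07 ^ 3f = 38
03 ^ 9e = 9d
ac ^ 57 = fb
13 ^ ba = a9
15 ^ 1e = 0b
39 ^ f7 = ce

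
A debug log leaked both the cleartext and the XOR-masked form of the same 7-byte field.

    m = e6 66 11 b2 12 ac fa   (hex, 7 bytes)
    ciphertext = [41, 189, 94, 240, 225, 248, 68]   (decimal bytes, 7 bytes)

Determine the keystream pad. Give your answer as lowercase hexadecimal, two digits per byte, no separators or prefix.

Since ciphertext = m ⊕ pad, XORing both sides with m gives pad = m ⊕ ciphertext.
11100110 xor 00101001 = 11001111
01100110 xor 10111101 = 11011011
00010001 xor 01011110 = 01001111
10110010 xor 11110000 = 01000010
00010010 xor 11100001 = 11110011
10101100 xor 11111000 = 01010100
11111010 xor 01000100 = 10111110

cfdb4f42f354be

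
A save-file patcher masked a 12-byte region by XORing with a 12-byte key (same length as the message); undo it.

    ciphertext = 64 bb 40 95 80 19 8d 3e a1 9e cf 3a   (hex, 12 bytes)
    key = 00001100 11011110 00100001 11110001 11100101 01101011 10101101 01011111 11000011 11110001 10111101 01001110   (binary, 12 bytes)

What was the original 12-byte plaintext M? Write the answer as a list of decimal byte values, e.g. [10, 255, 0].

[104, 101, 97, 100, 101, 114, 32, 97, 98, 111, 114, 116]

64 ^ 0c = 68
bb ^ de = 65
40 ^ 21 = 61
95 ^ f1 = 64
80 ^ e5 = 65
19 ^ 6b = 72
8d ^ ad = 20
3e ^ 5f = 61
a1 ^ c3 = 62
9e ^ f1 = 6f
cf ^ bd = 72
3a ^ 4e = 74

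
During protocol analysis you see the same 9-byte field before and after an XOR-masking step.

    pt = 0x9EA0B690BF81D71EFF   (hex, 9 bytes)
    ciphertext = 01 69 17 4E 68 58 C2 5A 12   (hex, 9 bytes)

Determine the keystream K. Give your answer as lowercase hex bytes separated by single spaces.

Since ciphertext = pt ⊕ K, XORing both sides with pt gives K = pt ⊕ ciphertext.
9e xor 01 = 9f
a0 xor 69 = c9
b6 xor 17 = a1
90 xor 4e = de
bf xor 68 = d7
81 xor 58 = d9
d7 xor c2 = 15
1e xor 5a = 44
ff xor 12 = ed

9f c9 a1 de d7 d9 15 44 ed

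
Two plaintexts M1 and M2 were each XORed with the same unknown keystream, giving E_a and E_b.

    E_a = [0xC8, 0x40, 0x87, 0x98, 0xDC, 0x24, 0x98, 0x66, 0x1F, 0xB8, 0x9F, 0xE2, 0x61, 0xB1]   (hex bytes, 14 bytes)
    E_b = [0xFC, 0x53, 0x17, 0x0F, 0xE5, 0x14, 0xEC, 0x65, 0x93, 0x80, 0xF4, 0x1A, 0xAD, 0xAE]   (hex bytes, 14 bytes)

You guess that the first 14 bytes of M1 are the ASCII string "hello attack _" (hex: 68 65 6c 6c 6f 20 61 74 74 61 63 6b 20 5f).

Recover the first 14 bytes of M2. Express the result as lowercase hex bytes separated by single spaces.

5c 76 fc fb 56 10 15 77 f8 59 08 93 ec 40

First, E_a ⊕ E_b = (M1 ⊕ K) ⊕ (M2 ⊕ K) = M1 ⊕ M2, so the key drops out. Then M2 = (M1 ⊕ M2) ⊕ M1 over the first 14 bytes.
byte 0: (c8 xor fc) xor 68 = 34 xor 68 = 5c
byte 1: (40 xor 53) xor 65 = 13 xor 65 = 76
byte 2: (87 xor 17) xor 6c = 90 xor 6c = fc
byte 3: (98 xor 0f) xor 6c = 97 xor 6c = fb
byte 4: (dc xor e5) xor 6f = 39 xor 6f = 56
byte 5: (24 xor 14) xor 20 = 30 xor 20 = 10
byte 6: (98 xor ec) xor 61 = 74 xor 61 = 15
byte 7: (66 xor 65) xor 74 = 03 xor 74 = 77
byte 8: (1f xor 93) xor 74 = 8c xor 74 = f8
byte 9: (b8 xor 80) xor 61 = 38 xor 61 = 59
byte 10: (9f xor f4) xor 63 = 6b xor 63 = 08
byte 11: (e2 xor 1a) xor 6b = f8 xor 6b = 93
byte 12: (61 xor ad) xor 20 = cc xor 20 = ec
byte 13: (b1 xor ae) xor 5f = 1f xor 5f = 40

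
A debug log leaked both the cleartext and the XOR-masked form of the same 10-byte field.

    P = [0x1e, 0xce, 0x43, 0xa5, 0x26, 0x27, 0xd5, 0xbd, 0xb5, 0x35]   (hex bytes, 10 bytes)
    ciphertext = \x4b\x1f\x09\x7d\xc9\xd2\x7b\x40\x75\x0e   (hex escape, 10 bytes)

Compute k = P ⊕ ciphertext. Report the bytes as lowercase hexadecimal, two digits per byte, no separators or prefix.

Since ciphertext = P ⊕ k, XORing both sides with P gives k = P ⊕ ciphertext.
00011110 xor 01001011 = 01010101
11001110 xor 00011111 = 11010001
01000011 xor 00001001 = 01001010
10100101 xor 01111101 = 11011000
00100110 xor 11001001 = 11101111
00100111 xor 11010010 = 11110101
11010101 xor 01111011 = 10101110
10111101 xor 01000000 = 11111101
10110101 xor 01110101 = 11000000
00110101 xor 00001110 = 00111011

55d14ad8eff5aefdc03b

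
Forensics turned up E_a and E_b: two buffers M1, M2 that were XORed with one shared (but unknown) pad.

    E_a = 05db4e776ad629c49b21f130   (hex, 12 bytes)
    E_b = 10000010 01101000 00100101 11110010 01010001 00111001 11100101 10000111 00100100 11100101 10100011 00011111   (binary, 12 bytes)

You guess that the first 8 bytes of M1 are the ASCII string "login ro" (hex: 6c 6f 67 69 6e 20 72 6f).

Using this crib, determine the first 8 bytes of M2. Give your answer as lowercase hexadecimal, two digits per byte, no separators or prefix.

ebdc0cec55cfbe2c

First, E_a ⊕ E_b = (M1 ⊕ K) ⊕ (M2 ⊕ K) = M1 ⊕ M2, so the key drops out. Then M2 = (M1 ⊕ M2) ⊕ M1 over the first 8 bytes.
byte 0: (05 XOR 82) XOR 6c = 87 XOR 6c = eb
byte 1: (db XOR 68) XOR 6f = b3 XOR 6f = dc
byte 2: (4e XOR 25) XOR 67 = 6b XOR 67 = 0c
byte 3: (77 XOR f2) XOR 69 = 85 XOR 69 = ec
byte 4: (6a XOR 51) XOR 6e = 3b XOR 6e = 55
byte 5: (d6 XOR 39) XOR 20 = ef XOR 20 = cf
byte 6: (29 XOR e5) XOR 72 = cc XOR 72 = be
byte 7: (c4 XOR 87) XOR 6f = 43 XOR 6f = 2c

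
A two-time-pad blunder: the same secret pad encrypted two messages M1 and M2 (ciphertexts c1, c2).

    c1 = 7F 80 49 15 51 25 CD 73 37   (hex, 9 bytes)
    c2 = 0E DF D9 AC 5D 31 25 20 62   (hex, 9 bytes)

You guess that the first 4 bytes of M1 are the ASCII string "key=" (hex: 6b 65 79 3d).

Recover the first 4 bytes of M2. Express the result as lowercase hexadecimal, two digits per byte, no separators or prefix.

First, c1 ⊕ c2 = (M1 ⊕ K) ⊕ (M2 ⊕ K) = M1 ⊕ M2, so the key drops out. Then M2 = (M1 ⊕ M2) ⊕ M1 over the first 4 bytes.
byte 0: (7f xor 0e) xor 6b = 71 xor 6b = 1a
byte 1: (80 xor df) xor 65 = 5f xor 65 = 3a
byte 2: (49 xor d9) xor 79 = 90 xor 79 = e9
byte 3: (15 xor ac) xor 3d = b9 xor 3d = 84

1a3ae984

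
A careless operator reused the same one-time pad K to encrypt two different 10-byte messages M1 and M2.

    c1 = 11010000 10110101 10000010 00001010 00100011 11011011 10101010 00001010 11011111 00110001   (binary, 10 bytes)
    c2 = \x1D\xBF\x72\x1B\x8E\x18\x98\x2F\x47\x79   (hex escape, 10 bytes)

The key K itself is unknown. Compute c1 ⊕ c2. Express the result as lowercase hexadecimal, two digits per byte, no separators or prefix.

cd0af011adc332259848

c1 ⊕ c2 = (M1 ⊕ K) ⊕ (M2 ⊕ K) = M1 ⊕ M2 — the shared key cancels under XOR.
11010000 ^ 00011101 = 11001101
10110101 ^ 10111111 = 00001010
10000010 ^ 01110010 = 11110000
00001010 ^ 00011011 = 00010001
00100011 ^ 10001110 = 10101101
11011011 ^ 00011000 = 11000011
10101010 ^ 10011000 = 00110010
00001010 ^ 00101111 = 00100101
11011111 ^ 01000111 = 10011000
00110001 ^ 01111001 = 01001000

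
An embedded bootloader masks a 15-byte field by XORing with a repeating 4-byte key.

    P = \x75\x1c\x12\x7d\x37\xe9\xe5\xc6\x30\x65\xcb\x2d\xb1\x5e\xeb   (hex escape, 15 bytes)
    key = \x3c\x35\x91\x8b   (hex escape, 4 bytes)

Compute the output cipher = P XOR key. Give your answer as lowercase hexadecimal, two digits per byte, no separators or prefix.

The 4-byte key repeats, so the effective keystream is 3c 35 91 8b 3c 35 91 8b 3c 35 91 8b 3c 35 91.
byte 0: 117 xor  60 =  73
byte 1:  28 xor  53 =  41
byte 2:  18 xor 145 = 131
byte 3: 125 xor 139 = 246
byte 4:  55 xor  60 =  11
byte 5: 233 xor  53 = 220
byte 6: 229 xor 145 = 116
byte 7: 198 xor 139 =  77
byte 8:  48 xor  60 =  12
byte 9: 101 xor  53 =  80
byte 10: 203 xor 145 =  90
byte 11:  45 xor 139 = 166
byte 12: 177 xor  60 = 141
byte 13:  94 xor  53 = 107
byte 14: 235 xor 145 = 122

492983f60bdc744d0c505aa68d6b7a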